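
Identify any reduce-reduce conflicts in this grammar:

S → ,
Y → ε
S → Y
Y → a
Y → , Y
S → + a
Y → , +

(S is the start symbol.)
A reduce-reduce conflict occurs when an LR(0) state has two complete items [A → α .] and [B → β .] — both call for a reduction, and with no lookahead the parser cannot choose between them.

Augment with S' → S and build the canonical LR(0) collection (I0 = CLOSURE({[S' → . S]}), then GOTO on every symbol after a dot until no new states appear). It has 10 states:
  I0: { [S → . + a], [S → . ,], [S → . Y], [S' → . S], [Y → . , +], [Y → . , Y], [Y → . a], [Y → .] }  — shift, reduce
  I1: { [S → + . a] }  — shift
  I2: { [S → , .], [Y → , . +], [Y → , . Y], [Y → . , +], [Y → . , Y], [Y → . a], [Y → .] }  — shift, 2 reduces
  I3: { [S' → S .] }  — accept
  I4: { [S → Y .] }  — reduce
  I5: { [Y → a .] }  — reduce
  I6: { [Y → , + .] }  — reduce
  I7: { [Y → , . +], [Y → , . Y], [Y → . , +], [Y → . , Y], [Y → . a], [Y → .] }  — shift, reduce
  I8: { [Y → , Y .] }  — reduce
  I9: { [S → + a .] }  — reduce

I2 contains complete items [S → , .], [Y → .] — reduce-reduce conflict.

Answer: Yes — I2: [S → , .] vs [Y → .]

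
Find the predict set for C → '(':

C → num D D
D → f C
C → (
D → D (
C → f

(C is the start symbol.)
{ '(' }

PREDICT(C → '(') = (FIRST(RHS) \ {ε}) ∪ (FOLLOW(C) if ε ∈ FIRST(RHS), i.e. RHS ⇒* ε)
FIRST('(') = { '(' }
ε ∉ FIRST('('), so FOLLOW(C) is not added.
PREDICT(C → '(') = { '(' }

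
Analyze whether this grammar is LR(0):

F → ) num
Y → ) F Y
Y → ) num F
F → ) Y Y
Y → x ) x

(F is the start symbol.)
A grammar is LR(0) if no state in the canonical LR(0) collection has:
  - both a shift item (dot before a terminal) and a complete item (shift-reduce conflict), or
  - two or more complete items (reduce-reduce conflict; the accept item [F' → F .] counts as a complete item here).

Augment with F' → F and build the canonical LR(0) collection (I0 = CLOSURE({[F' → . F]}), then GOTO on every symbol after a dot until no new states appear). It has 14 states:
  I0: { [F → . ) Y Y], [F → . ) num], [F' → . F] }  — shift
  I1: { [F → ) . Y Y], [F → ) . num], [Y → . ) F Y], [Y → . ) num F], [Y → . x ) x] }  — shift
  I2: { [F' → F .] }  — accept
  I3: { [F → . ) Y Y], [F → . ) num], [Y → ) . F Y], [Y → ) . num F] }  — shift
  I4: { [F → ) Y . Y], [Y → . ) F Y], [Y → . ) num F], [Y → . x ) x] }  — shift
  I5: { [F → ) num .] }  — reduce
  I6: { [Y → x . ) x] }  — shift
  I7: { [Y → x ) . x] }  — shift
  I8: { [Y → x ) x .] }  — reduce
  I9: { [F → ) Y Y .] }  — reduce
  I10: { [Y → ) F . Y], [Y → . ) F Y], [Y → . ) num F], [Y → . x ) x] }  — shift
  I11: { [F → . ) Y Y], [F → . ) num], [Y → ) num . F] }  — shift
  I12: { [Y → ) num F .] }  — reduce
  I13: { [Y → ) F Y .] }  — reduce

Every state is either a pure shift/goto state or contains exactly one complete item and nothing to shift — no conflicts. The grammar is LR(0).

Answer: Yes, the grammar is LR(0)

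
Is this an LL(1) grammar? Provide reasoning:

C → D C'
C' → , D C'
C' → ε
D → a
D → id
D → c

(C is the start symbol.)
A grammar is LL(1) if for each non-terminal N with multiple productions, the predict sets of those productions are pairwise disjoint, where PREDICT(N → α) = (FIRST(α) \ {ε}) ∪ (FOLLOW(N) if α ⇒* ε).

Relevant sets:
  FOLLOW(C') = { $ }

For C':
  PREDICT(C' → ',' D C') = { ',' }
  PREDICT(C' → ε) = { $ }
For D:
  PREDICT(D → a) = { 'a' }
  PREDICT(D → id) = { 'id' }
  PREDICT(D → c) = { 'c' }
C has a single production, so nothing to check there.

All predict sets are disjoint. The grammar IS LL(1).

Answer: Yes, the grammar is LL(1).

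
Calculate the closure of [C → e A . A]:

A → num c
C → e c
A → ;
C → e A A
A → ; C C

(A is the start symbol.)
To compute CLOSURE, for each item [A → α.Bβ] where B is a non-terminal, add [B → .γ] for all productions B → γ; repeat for the newly added items until nothing changes.

Start with: [C → e A . A]
  [C → e A . A] has the dot before A: add [A → . num c], [A → . ;], [A → . ; C C]
No further items can be added.

CLOSURE = { [A → . ; C C], [A → . ;], [A → . num c], [C → e A . A] }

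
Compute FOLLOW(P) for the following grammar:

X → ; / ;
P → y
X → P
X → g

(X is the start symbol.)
To compute FOLLOW(P), find every occurrence of P on a right-hand side N → α P β: add FIRST(β) \ {ε}, and if β is empty or nullable also add FOLLOW(N). Iterate to a fixed point.

In X → P: P is at the end, add FOLLOW(X)

The FOLLOW sets referred to above (computed the same way, to a fixed point):
  FOLLOW(X) = { $ }

Taking the union: FOLLOW(P) = { $ }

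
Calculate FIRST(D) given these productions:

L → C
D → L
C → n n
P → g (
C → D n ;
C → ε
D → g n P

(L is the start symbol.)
{ 'g', 'n', ε }

To compute FIRST(D), examine every production with D on the left-hand side, reading each right-hand side left to right until a non-nullable symbol is reached.

FIRST sets of the other non-terminals involved (by the same procedure, iterated to a fixed point):
  FIRST(L) = { 'g', 'n', ε }

From D → L:
  - L is a non-terminal: add FIRST(L) \ {ε} = { 'g', 'n' }
    L is nullable and nothing follows, so the whole right-hand side can vanish: ε ∈ FIRST(D)
From D → g n P:
  - g is a terminal: add 'g' and stop

Collecting: FIRST(D) = { 'g', 'n', ε }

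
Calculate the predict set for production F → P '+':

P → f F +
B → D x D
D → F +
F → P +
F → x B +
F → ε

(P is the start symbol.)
PREDICT(F → P '+') = (FIRST(RHS) \ {ε}) ∪ (FOLLOW(F) if ε ∈ FIRST(RHS), i.e. RHS ⇒* ε)
FIRST(P) = { 'f' }
FIRST(P '+') = { 'f' }
ε ∉ FIRST(P '+'), so FOLLOW(F) is not added.
PREDICT(F → P '+') = { 'f' }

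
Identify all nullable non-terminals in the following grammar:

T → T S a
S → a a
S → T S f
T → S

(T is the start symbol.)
A non-terminal is nullable if it can derive ε (the empty string): either it has an ε-production, or it has a production whose right-hand side consists entirely of nullable non-terminals.

There are no ε-productions, so no non-terminal can derive ε.
No non-terminals are nullable.

Answer: None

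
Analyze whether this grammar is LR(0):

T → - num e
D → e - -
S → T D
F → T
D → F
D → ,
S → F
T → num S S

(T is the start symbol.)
No. Shift-reduce conflict between [F → T .] and [D → . ,]

A grammar is LR(0) if no state in the canonical LR(0) collection has:
  - both a shift item (dot before a terminal) and a complete item (shift-reduce conflict), or
  - two or more complete items (reduce-reduce conflict; the accept item [T' → T .] counts as a complete item here).

Augment with T' → T and build the canonical LR(0) collection (I0 = CLOSURE({[T' → . T]}), then GOTO on every symbol after a dot until no new states appear). It has 17 states:
  I0: { [T → . - num e], [T → . num S S], [T' → . T] }  — shift
  I1: { [T → - . num e] }  — shift
  I2: { [T' → T .] }  — accept
  I3: { [F → . T], [S → . F], [S → . T D], [T → . - num e], [T → . num S S], [T → num . S S] }  — shift
  I4: { [S → F .] }  — reduce
  I5: { [F → . T], [S → . F], [S → . T D], [T → . - num e], [T → . num S S], [T → num S . S] }  — shift
  I6: { [D → . ,], [D → . F], [D → . e - -], [F → . T], [F → T .], [S → T . D], [T → . - num e], [T → . num S S] }  — shift, reduce
  I7: { [D → , .] }  — reduce
  I8: { [S → T D .] }  — reduce
  I9: { [D → F .] }  — reduce
  I10: { [F → T .] }  — reduce
  I11: { [D → e . - -] }  — shift
  I12: { [D → e - . -] }  — shift
  I13: { [D → e - - .] }  — reduce
  I14: { [T → num S S .] }  — reduce
  I15: { [T → - num . e] }  — shift
  I16: { [T → - num e .] }  — reduce

Conflict in state I6:
  Shift-reduce conflict between [F → T .] and [D → . ,]
So the grammar is NOT LR(0).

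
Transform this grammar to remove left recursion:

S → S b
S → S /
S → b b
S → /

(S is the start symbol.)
S → b b S'
S → / S'
S' → b S'
S' → / S'
S' → ε

S is directly left-recursive. The standard transformation for
  A → A α₁ | ... | A α_m | β₁ | ... | β_n
is
  A  → β₁ A' | ... | β_n A'
  A' → α₁ A' | ... | α_m A' | ε

S → b b becomes S → b b S'
S → / becomes S → / S'
S → S b becomes S' → b S'
S → S / becomes S' → / S'
Add S' → ε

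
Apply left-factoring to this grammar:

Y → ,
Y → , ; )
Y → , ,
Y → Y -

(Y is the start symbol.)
Y → , Y'
Y' → ε
Y' → ; )
Y' → ,
Y → Y -

Left-factoring transforms A → αβ₁ | αβ₂ into A → αA' and A' → β₁ | β₂
(α is the longest common prefix among the alternatives). Repeat until
no nonterminal has two alternatives with a common prefix.

Round 1: Y has alternatives sharing prefix ','. Introduce Y': Y → , Y'
  Add: Y' → ε
  Add: Y' → ; )
  Add: Y' → ,

No remaining common prefixes — done.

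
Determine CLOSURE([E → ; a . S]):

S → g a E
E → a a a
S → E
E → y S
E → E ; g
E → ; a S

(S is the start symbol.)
Start with: [E → ; a . S]
  [E → ; a . S] has the dot before S: add [S → . g a E], [S → . E]
  [S → . E] has the dot before E: add [E → . a a a], [E → . y S], [E → . E ; g], [E → . ; a S]
No further items can be added.

CLOSURE = { [E → . ; a S], [E → . E ; g], [E → . a a a], [E → . y S], [E → ; a . S], [S → . E], [S → . g a E] }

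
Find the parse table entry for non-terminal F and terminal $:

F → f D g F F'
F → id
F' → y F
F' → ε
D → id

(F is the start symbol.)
To find M[F, $], we find productions for F where $ is in the predict set (PREDICT(N → α) = (FIRST(α) \ {ε}) ∪ (FOLLOW(N) if α ⇒* ε)).

F → f D g F F': PREDICT = { 'f' }
F → id: PREDICT = { 'id' }

M[F, $] is empty (no production applies)

Answer: Empty (error entry)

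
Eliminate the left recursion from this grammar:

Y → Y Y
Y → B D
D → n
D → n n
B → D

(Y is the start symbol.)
Y → B D Y'
Y' → Y Y'
Y' → ε
D → n
D → n n
B → D

Y is directly left-recursive. The standard transformation for
  A → A α₁ | ... | A α_m | β₁ | ... | β_n
is
  A  → β₁ A' | ... | β_n A'
  A' → α₁ A' | ... | α_m A' | ε

Y → B D becomes Y → B D Y'
Y → Y Y becomes Y' → Y Y'
Add Y' → ε

Productions for other non-terminals are unchanged:
  D → n
  D → n n
  B → D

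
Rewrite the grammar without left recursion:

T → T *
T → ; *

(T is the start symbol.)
T is directly left-recursive. The standard transformation for
  A → A α₁ | ... | A α_m | β₁ | ... | β_n
is
  A  → β₁ A' | ... | β_n A'
  A' → α₁ A' | ... | α_m A' | ε

T → ; * becomes T → ; * T'
T → T * becomes T' → * T'
Add T' → ε

Resulting grammar:
T → ; * T'
T' → * T'
T' → ε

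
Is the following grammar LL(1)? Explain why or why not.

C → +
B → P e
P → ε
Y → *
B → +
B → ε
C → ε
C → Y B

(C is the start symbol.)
Relevant sets:
  FIRST(Y) = { '*' }
  FIRST(P) = { ε }
  FOLLOW(C) = { $ }
  FOLLOW(B) = { $ }

For C:
  PREDICT(C → '+') = { '+' }
  PREDICT(C → ε) = { $ }
  PREDICT(C → Y B) = { '*' }
For B:
  PREDICT(B → P e) = { 'e' }
  PREDICT(B → '+') = { '+' }
  PREDICT(B → ε) = { $ }
P, Y have a single production, so nothing to check there.

All predict sets are disjoint. The grammar IS LL(1).

Answer: Yes, the grammar is LL(1).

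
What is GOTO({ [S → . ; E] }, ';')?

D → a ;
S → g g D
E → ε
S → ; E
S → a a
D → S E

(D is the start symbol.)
{ [E → .], [S → ; . E] }

GOTO(I, ';') = CLOSURE({ [A → αX.β] : [A → α.Xβ] ∈ I, X = ';' })

Items with dot before ';', with the dot advanced:
  [S → . ; E] → [S → ; . E]
Closure of the advanced items:
  [S → ; . E] has the dot before E: add [E → .]

GOTO = { [E → .], [S → ; . E] }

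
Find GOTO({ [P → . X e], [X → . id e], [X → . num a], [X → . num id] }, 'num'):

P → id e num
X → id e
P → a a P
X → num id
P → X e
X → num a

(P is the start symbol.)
{ [X → num . a], [X → num . id] }

GOTO(I, 'num') = CLOSURE({ [A → αX.β] : [A → α.Xβ] ∈ I, X = 'num' })

Items with dot before 'num', with the dot advanced:
  [X → . num a] → [X → num . a]
  [X → . num id] → [X → num . id]
Closure adds nothing (no advanced item has the dot before a non-terminal).

GOTO = { [X → num . a], [X → num . id] }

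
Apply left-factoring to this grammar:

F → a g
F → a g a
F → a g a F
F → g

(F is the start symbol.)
F → a g F'
F' → ε
F' → a F''
F'' → ε
F'' → F
F → g

Left-factoring transforms A → αβ₁ | αβ₂ into A → αA' and A' → β₁ | β₂
(α is the longest common prefix among the alternatives). Repeat until
no nonterminal has two alternatives with a common prefix.

Round 1: F has alternatives sharing prefix 'a g'. Introduce F': F → a g F'
  Add: F' → ε
  Add: F' → a
  Add: F' → a F

Round 2: F' has alternatives sharing prefix 'a'. Introduce F'': F' → a F''
  Add: F'' → ε
  Add: F'' → F

No remaining common prefixes — done.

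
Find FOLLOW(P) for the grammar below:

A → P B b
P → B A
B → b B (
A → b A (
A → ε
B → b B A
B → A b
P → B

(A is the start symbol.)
{ 'b' }

To compute FOLLOW(P), find every occurrence of P on a right-hand side N → α P β: add FIRST(β) \ {ε}, and if β is empty or nullable also add FOLLOW(N). Iterate to a fixed point.

In A → P B b: P is followed by B b, add FIRST(B b) \ {ε} = { 'b' }

Taking the union: FOLLOW(P) = { 'b' }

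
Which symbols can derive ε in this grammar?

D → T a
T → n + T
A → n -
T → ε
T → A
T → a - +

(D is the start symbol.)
A non-terminal is nullable if it can derive ε (the empty string): either it has an ε-production, or it has a production whose right-hand side consists entirely of nullable non-terminals.

ε-productions: T → ε
So T is immediately nullable.
No further non-terminal can be added: every production for the remaining non-terminals contains a terminal or a non-nullable non-terminal.
Nullable = { 'T' }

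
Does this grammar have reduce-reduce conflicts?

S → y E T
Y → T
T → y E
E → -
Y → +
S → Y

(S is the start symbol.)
No reduce-reduce conflicts

A reduce-reduce conflict occurs when an LR(0) state has two complete items [A → α .] and [B → β .] — both call for a reduction, and with no lookahead the parser cannot choose between them.

Augment with S' → S and build the canonical LR(0) collection (I0 = CLOSURE({[S' → . S]}), then GOTO on every symbol after a dot until no new states appear). It has 11 states:
  I0: { [S → . Y], [S → . y E T], [S' → . S], [T → . y E], [Y → . +], [Y → . T] }  — shift
  I1: { [Y → + .] }  — reduce
  I2: { [S' → S .] }  — accept
  I3: { [Y → T .] }  — reduce
  I4: { [S → Y .] }  — reduce
  I5: { [E → . -], [S → y . E T], [T → y . E] }  — shift
  I6: { [E → - .] }  — reduce
  I7: { [S → y E . T], [T → . y E], [T → y E .] }  — shift, reduce
  I8: { [S → y E T .] }  — reduce
  I9: { [E → . -], [T → y . E] }  — shift
  I10: { [T → y E .] }  — reduce

No state contains more than one complete item.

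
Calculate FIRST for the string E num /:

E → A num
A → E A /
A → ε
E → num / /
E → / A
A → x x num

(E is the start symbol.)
FIRST sets of the non-terminals involved (from the grammar, by fixed-point iteration):
  FIRST(E) = { '/', 'num', 'x' }

To compute FIRST(E num /), process the symbols left to right:
Symbol E is a non-terminal. Add FIRST(E) \ {ε} = { '/', 'num', 'x' }
E is not nullable (ε ∉ FIRST(E)), so stop here.
FIRST(E num /) = { '/', 'num', 'x' }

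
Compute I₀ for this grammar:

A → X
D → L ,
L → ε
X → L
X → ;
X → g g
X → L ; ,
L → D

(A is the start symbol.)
{ [A → . X], [A' → . A], [D → . L ,], [L → . D], [L → .], [X → . ;], [X → . L ; ,], [X → . L], [X → . g g] }

First, augment the grammar with A' → A
I₀ = CLOSURE({ [A' → . A] }):
  [A' → . A] has the dot before A: add [A → . X]
  [A → . X] has the dot before X: add [X → . L], [X → . ;], [X → . g g], [X → . L ; ,]
  [X → . L] has the dot before L: add [L → .], [L → . D]
  [L → . D] has the dot before D: add [D → . L ,]
No further items can be added.

I₀ = { [A → . X], [A' → . A], [D → . L ,], [L → . D], [L → .], [X → . ;], [X → . L ; ,], [X → . L], [X → . g g] }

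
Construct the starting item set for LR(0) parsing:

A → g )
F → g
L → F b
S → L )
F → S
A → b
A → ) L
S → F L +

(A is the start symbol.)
First, augment the grammar with A' → A
I₀ = CLOSURE({ [A' → . A] }):
  [A' → . A] has the dot before A: add [A → . g )], [A → . b], [A → . ) L]
No further items can be added.

I₀ = { [A → . ) L], [A → . b], [A → . g )], [A' → . A] }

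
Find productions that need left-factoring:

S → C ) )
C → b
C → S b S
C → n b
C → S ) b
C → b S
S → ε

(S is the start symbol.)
Left-factoring is needed when two productions for the same non-terminal
share a common prefix on the right-hand side.

Productions for S:
  S → C ) )
  S → ε
Productions for C:
  C → b
  C → S b S
  C → n b
  C → S ) b
  C → b S

Found common prefix 'b' in productions for C
Found common prefix 'S' in productions for C

Answer: Yes, C has productions with common prefix 'b'; C has productions with common prefix 'S'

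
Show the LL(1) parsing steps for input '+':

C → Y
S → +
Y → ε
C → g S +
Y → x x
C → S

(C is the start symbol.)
LL(1) parsing maintains a stack (initially the start symbol over $) and the input. At each step: if the stack top is a terminal, match it against the current input token; if it is a non-terminal N, replace it with the RHS of M[N, lookahead] (the unique production whose predict set contains the lookahead).

Stack is shown with the top on the left.

Stack  Input  Action
--------------------
C $    + $    output C → S
S $    + $    output S → +
+ $    + $    match '+'
$      $      accept

The string is accepted.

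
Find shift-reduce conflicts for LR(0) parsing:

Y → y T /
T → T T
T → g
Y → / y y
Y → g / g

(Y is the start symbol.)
Augment with Y' → Y and build the canonical LR(0) collection (I0 = CLOSURE({[Y' → . Y]}), then GOTO on every symbol after a dot until no new states appear). It has 13 states:
  I0: { [Y → . / y y], [Y → . g / g], [Y → . y T /], [Y' → . Y] }  — shift
  I1: { [Y → / . y y] }  — shift
  I2: { [Y' → Y .] }  — accept
  I3: { [Y → g . / g] }  — shift
  I4: { [T → . T T], [T → . g], [Y → y . T /] }  — shift
  I5: { [T → . T T], [T → . g], [T → T . T], [Y → y T . /] }  — shift
  I6: { [T → g .] }  — reduce
  I7: { [Y → y T / .] }  — reduce
  I8: { [T → . T T], [T → . g], [T → T . T], [T → T T .] }  — shift, reduce
  I9: { [Y → g / . g] }  — shift
  I10: { [Y → g / g .] }  — reduce
  I11: { [Y → / y . y] }  — shift
  I12: { [Y → / y y .] }  — reduce

I8 contains reduce item [T → T T .] and shift item [T → . g] — shift-reduce conflict.

Answer: Yes — I8: [T → T T .] vs [T → . g]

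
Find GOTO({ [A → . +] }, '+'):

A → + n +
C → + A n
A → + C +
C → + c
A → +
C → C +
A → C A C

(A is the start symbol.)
{ [A → + .] }

GOTO(I, '+') = CLOSURE({ [A → αX.β] : [A → α.Xβ] ∈ I, X = '+' })

Items with dot before '+', with the dot advanced:
  [A → . +] → [A → + .]
Closure adds nothing (no advanced item has the dot before a non-terminal).

GOTO = { [A → + .] }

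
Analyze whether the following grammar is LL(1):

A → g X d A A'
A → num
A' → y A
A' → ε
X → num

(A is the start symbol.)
No. Predict set conflict for A': { 'y' }

A grammar is LL(1) if for each non-terminal N with multiple productions, the predict sets of those productions are pairwise disjoint, where PREDICT(N → α) = (FIRST(α) \ {ε}) ∪ (FOLLOW(N) if α ⇒* ε).

Relevant sets:
  FOLLOW(A') = { $, 'y' }

For A:
  PREDICT(A → g X d A A') = { 'g' }
  PREDICT(A → num) = { 'num' }
For A':
  PREDICT(A' → y A) = { 'y' }
  PREDICT(A' → ε) = { $, 'y' }
X has a single production, so nothing to check there.

Conflict found: Predict set conflict for A': { 'y' }
The grammar is NOT LL(1).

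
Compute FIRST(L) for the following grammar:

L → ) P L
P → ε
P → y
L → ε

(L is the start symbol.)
{ ')', ε }

From L → ) P L:
  - ')' is a terminal: add ')' and stop
From L → ε:
  - ε-production, so ε ∈ FIRST(L)

Collecting: FIRST(L) = { ')', ε }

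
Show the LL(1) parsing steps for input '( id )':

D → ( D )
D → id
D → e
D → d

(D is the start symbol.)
LL(1) parsing maintains a stack (initially the start symbol over $) and the input. At each step: if the stack top is a terminal, match it against the current input token; if it is a non-terminal N, replace it with the RHS of M[N, lookahead] (the unique production whose predict set contains the lookahead).

Stack is shown with the top on the left.

Stack    Input     Action
-------------------------
D $      ( id ) $  output D → ( D )
( D ) $  ( id ) $  match '('
D ) $    id ) $    output D → id
id ) $   id ) $    match 'id'
) $      ) $       match ')'
$        $         accept

The string is accepted.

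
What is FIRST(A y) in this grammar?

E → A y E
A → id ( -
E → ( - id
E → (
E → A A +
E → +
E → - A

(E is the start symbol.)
{ 'id' }

FIRST sets of the non-terminals involved (from the grammar, by fixed-point iteration):
  FIRST(A) = { 'id' }

To compute FIRST(A y), process the symbols left to right:
Symbol A is a non-terminal. Add FIRST(A) \ {ε} = { 'id' }
A is not nullable (ε ∉ FIRST(A)), so stop here.
FIRST(A y) = { 'id' }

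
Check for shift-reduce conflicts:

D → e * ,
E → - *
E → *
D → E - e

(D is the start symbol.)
No shift-reduce conflicts

A shift-reduce conflict occurs when an LR(0) state has both:
  - a complete (reduce) item [A → α .] (dot at the end), and
  - a shift item [B → β . c γ] (dot before a terminal).

Augment with D' → D and build the canonical LR(0) collection (I0 = CLOSURE({[D' → . D]}), then GOTO on every symbol after a dot until no new states appear). It has 11 states:
  I0: { [D → . E - e], [D → . e * ,], [D' → . D], [E → . *], [E → . - *] }  — shift
  I1: { [E → * .] }  — reduce
  I2: { [E → - . *] }  — shift
  I3: { [D' → D .] }  — accept
  I4: { [D → E . - e] }  — shift
  I5: { [D → e . * ,] }  — shift
  I6: { [D → e * . ,] }  — shift
  I7: { [D → e * , .] }  — reduce
  I8: { [D → E - . e] }  — shift
  I9: { [D → E - e .] }  — reduce
  I10: { [E → - * .] }  — reduce

No state contains both a complete item and a shift item.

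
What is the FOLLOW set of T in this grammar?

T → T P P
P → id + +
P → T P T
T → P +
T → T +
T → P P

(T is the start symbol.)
T is the start symbol, so $ ∈ FOLLOW(T).
In T → T P P: T is followed by P P, add FIRST(P P) \ {ε} = { 'id' }
In P → T P T: T is followed by P T, add FIRST(P T) \ {ε} = { 'id' }
In P → T P T: T is at the end, add FOLLOW(P)
In T → T +: T is followed by '+', add FIRST('+') \ {ε} = { '+' }

The FOLLOW sets referred to above (computed the same way, to a fixed point):
  FOLLOW(P) = { $, '+', 'id' }

Taking the union: FOLLOW(T) = { $, '+', 'id' }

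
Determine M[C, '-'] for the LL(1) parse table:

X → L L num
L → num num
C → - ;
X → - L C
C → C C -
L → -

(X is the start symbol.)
C → - ;, C → C C -

To find M[C, '-'], we find productions for C where '-' is in the predict set (PREDICT(N → α) = (FIRST(α) \ {ε}) ∪ (FOLLOW(N) if α ⇒* ε)).

Relevant sets:
  FIRST(C) = { '-' }

C → - ;: PREDICT = { '-' }
  '-' is in predict set, so this production goes in M[C, '-']
C → C C -: PREDICT = { '-' }
  '-' is in predict set, so this production goes in M[C, '-']

M[C, '-'] = C → - ;, C → C C -  (a multiply-defined cell — the grammar is not LL(1))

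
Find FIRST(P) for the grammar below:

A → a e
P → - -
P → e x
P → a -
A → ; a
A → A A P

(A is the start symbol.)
{ '-', 'a', 'e' }

To compute FIRST(P), examine every production with P on the left-hand side, reading each right-hand side left to right until a non-nullable symbol is reached.

From P → - -:
  - '-' is a terminal: add '-' and stop
From P → e x:
  - e is a terminal: add 'e' and stop
From P → a -:
  - a is a terminal: add 'a' and stop

Collecting: FIRST(P) = { '-', 'a', 'e' }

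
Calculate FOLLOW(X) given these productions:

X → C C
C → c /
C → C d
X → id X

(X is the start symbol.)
To compute FOLLOW(X), find every occurrence of X on a right-hand side N → α X β: add FIRST(β) \ {ε}, and if β is empty or nullable also add FOLLOW(N). Iterate to a fixed point.

X is the start symbol, so $ ∈ FOLLOW(X).
In X → id X: X is at the end; this adds FOLLOW(X) to itself — nothing new

Taking the union: FOLLOW(X) = { $ }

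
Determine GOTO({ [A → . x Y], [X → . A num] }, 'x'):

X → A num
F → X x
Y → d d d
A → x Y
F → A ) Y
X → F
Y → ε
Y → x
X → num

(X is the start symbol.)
GOTO(I, 'x') = CLOSURE({ [A → αX.β] : [A → α.Xβ] ∈ I, X = 'x' })

Items with dot before 'x', with the dot advanced:
  [A → . x Y] → [A → x . Y]
Closure of the advanced items:
  [A → x . Y] has the dot before Y: add [Y → . d d d], [Y → .], [Y → . x]

GOTO = { [A → x . Y], [Y → . d d d], [Y → . x], [Y → .] }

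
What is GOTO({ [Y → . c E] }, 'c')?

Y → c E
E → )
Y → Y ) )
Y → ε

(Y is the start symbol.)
{ [E → . )], [Y → c . E] }

GOTO(I, 'c') = CLOSURE({ [A → αX.β] : [A → α.Xβ] ∈ I, X = 'c' })

Items with dot before 'c', with the dot advanced:
  [Y → . c E] → [Y → c . E]
Closure of the advanced items:
  [Y → c . E] has the dot before E: add [E → . )]

GOTO = { [E → . )], [Y → c . E] }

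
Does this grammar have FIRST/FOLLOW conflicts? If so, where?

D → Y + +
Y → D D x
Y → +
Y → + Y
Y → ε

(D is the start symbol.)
A FIRST/FOLLOW conflict occurs when a non-terminal N has a nullable alternative N → β (β ⇒* ε) and another alternative N → α with FIRST(α) ∩ FOLLOW(N) ≠ ∅: on such a lookahead the parser cannot decide between expanding α and letting N vanish via β.

Nullable non-terminals: Y.
FIRST sets used below: FIRST(D) = { '+' }

Y: nullable alternative(s) Y → ε; FOLLOW(Y) = { '+' }
  Y → D D x: FIRST \ {ε} = { '+' } — overlaps FOLLOW(Y) on { '+' }: CONFLICT
  Y → +: FIRST \ {ε} = { '+' } — overlaps FOLLOW(Y) on { '+' }: CONFLICT
  Y → + Y: FIRST \ {ε} = { '+' } — overlaps FOLLOW(Y) on { '+' }: CONFLICT
  Y → ε: FIRST \ {ε} = { } — this is the only nullable alternative, skip

D has no nullable alternative, so no FIRST/FOLLOW check is needed there.

So the grammar has 3 FIRST/FOLLOW conflicts (marked CONFLICT above).

Answer: Yes. Y → D D x with FOLLOW(Y) on { '+' }; Y → '+' with FOLLOW(Y) on { '+' }; Y → '+' Y with FOLLOW(Y) on { '+' }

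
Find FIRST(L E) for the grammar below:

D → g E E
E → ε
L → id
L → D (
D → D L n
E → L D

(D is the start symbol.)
{ 'g', 'id' }

FIRST sets of the non-terminals involved (from the grammar, by fixed-point iteration):
  FIRST(L) = { 'g', 'id' }

To compute FIRST(L E), process the symbols left to right:
Symbol L is a non-terminal. Add FIRST(L) \ {ε} = { 'g', 'id' }
L is not nullable (ε ∉ FIRST(L)), so stop here.
FIRST(L E) = { 'g', 'id' }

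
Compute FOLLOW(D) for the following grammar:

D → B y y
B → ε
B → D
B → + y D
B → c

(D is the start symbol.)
D is the start symbol, so $ ∈ FOLLOW(D).
In B → D: D is at the end, add FOLLOW(B)
In B → + y D: D is at the end, add FOLLOW(B)

The FOLLOW sets referred to above (computed the same way, to a fixed point):
  FOLLOW(B) = { 'y' }

Taking the union: FOLLOW(D) = { $, 'y' }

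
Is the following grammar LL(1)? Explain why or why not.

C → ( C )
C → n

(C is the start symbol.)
A grammar is LL(1) if for each non-terminal N with multiple productions, the predict sets of those productions are pairwise disjoint, where PREDICT(N → α) = (FIRST(α) \ {ε}) ∪ (FOLLOW(N) if α ⇒* ε).

For C:
  PREDICT(C → '(' C ')') = { '(' }
  PREDICT(C → n) = { 'n' }

All predict sets are disjoint. The grammar IS LL(1).

Answer: Yes, the grammar is LL(1).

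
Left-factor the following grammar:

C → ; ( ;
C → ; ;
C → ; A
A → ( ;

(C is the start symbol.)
C → ; C'
C' → ( ;
C' → ;
C' → A
A → ( ;

Left-factoring transforms A → αβ₁ | αβ₂ into A → αA' and A' → β₁ | β₂
(α is the longest common prefix among the alternatives). Repeat until
no nonterminal has two alternatives with a common prefix.

Round 1: C has alternatives sharing prefix ';'. Introduce C': C → ; C'
  Add: C' → ( ;
  Add: C' → ;
  Add: C' → A

No remaining common prefixes — done.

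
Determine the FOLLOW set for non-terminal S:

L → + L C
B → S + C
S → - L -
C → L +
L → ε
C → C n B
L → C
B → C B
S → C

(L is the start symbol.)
In B → S + C: S is followed by '+' C, add FIRST('+' C) \ {ε} = { '+' }

Taking the union: FOLLOW(S) = { '+' }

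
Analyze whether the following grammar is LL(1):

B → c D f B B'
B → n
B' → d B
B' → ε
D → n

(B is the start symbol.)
Relevant sets:
  FOLLOW(B') = { $, 'd' }

For B:
  PREDICT(B → c D f B B') = { 'c' }
  PREDICT(B → n) = { 'n' }
For B':
  PREDICT(B' → d B) = { 'd' }
  PREDICT(B' → ε) = { $, 'd' }
D has a single production, so nothing to check there.

Conflict found: Predict set conflict for B': { 'd' }
The grammar is NOT LL(1).

Answer: No. Predict set conflict for B': { 'd' }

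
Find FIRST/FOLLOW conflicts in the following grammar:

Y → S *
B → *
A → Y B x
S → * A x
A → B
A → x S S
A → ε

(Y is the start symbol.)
Yes. A → x S S with FOLLOW(A) on { 'x' }

A FIRST/FOLLOW conflict occurs when a non-terminal N has a nullable alternative N → β (β ⇒* ε) and another alternative N → α with FIRST(α) ∩ FOLLOW(N) ≠ ∅: on such a lookahead the parser cannot decide between expanding α and letting N vanish via β.

Nullable non-terminals: A.
FIRST sets used below: FIRST(Y) = { '*' }, FIRST(B) = { '*' }

A: nullable alternative(s) A → ε; FOLLOW(A) = { 'x' }
  A → Y B x: FIRST \ {ε} = { '*' } — disjoint from FOLLOW(A)
  A → B: FIRST \ {ε} = { '*' } — disjoint from FOLLOW(A)
  A → x S S: FIRST \ {ε} = { 'x' } — overlaps FOLLOW(A) on { 'x' }: CONFLICT
  A → ε: FIRST \ {ε} = { } — this is the only nullable alternative, skip

B, S, Y have no nullable alternative, so no FIRST/FOLLOW check is needed there.

So the grammar has 1 FIRST/FOLLOW conflict (marked CONFLICT above).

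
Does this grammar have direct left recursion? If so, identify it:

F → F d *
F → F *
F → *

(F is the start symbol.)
Yes, F is left-recursive

Direct left recursion occurs when N → N α for some non-terminal N (the right-hand side begins with the left-hand side itself).

F → F d *: LEFT RECURSIVE (starts with F)
F → F *: LEFT RECURSIVE (starts with F)
F → *: starts with '*'

The grammar has direct left recursion on: F.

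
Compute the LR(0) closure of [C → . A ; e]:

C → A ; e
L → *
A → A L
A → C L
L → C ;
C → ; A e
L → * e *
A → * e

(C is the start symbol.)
{ [A → . * e], [A → . A L], [A → . C L], [C → . ; A e], [C → . A ; e] }

To compute CLOSURE, for each item [A → α.Bβ] where B is a non-terminal, add [B → .γ] for all productions B → γ; repeat for the newly added items until nothing changes.

Start with: [C → . A ; e]
  [C → . A ; e] has the dot before A: add [A → . A L], [A → . C L], [A → . * e]
  [A → . C L] has the dot before C: add [C → . ; A e]
No further items can be added.

CLOSURE = { [A → . * e], [A → . A L], [A → . C L], [C → . ; A e], [C → . A ; e] }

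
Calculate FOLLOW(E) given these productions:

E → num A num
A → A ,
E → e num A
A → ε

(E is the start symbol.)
{ $ }

E is the start symbol, so $ ∈ FOLLOW(E).
E does not occur on any right-hand side.

Taking the union: FOLLOW(E) = { $ }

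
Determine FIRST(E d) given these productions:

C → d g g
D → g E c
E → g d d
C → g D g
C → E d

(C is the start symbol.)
FIRST sets of the non-terminals involved (from the grammar, by fixed-point iteration):
  FIRST(E) = { 'g' }

To compute FIRST(E d), process the symbols left to right:
Symbol E is a non-terminal. Add FIRST(E) \ {ε} = { 'g' }
E is not nullable (ε ∉ FIRST(E)), so stop here.
FIRST(E d) = { 'g' }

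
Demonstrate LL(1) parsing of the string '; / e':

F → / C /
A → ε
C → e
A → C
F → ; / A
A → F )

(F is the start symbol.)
LL(1) parsing maintains a stack (initially the start symbol over $) and the input. At each step: if the stack top is a terminal, match it against the current input token; if it is a non-terminal N, replace it with the RHS of M[N, lookahead] (the unique production whose predict set contains the lookahead).

Stack is shown with the top on the left.

Stack    Input    Action
------------------------
F $      ; / e $  output F → ; / A
; / A $  ; / e $  match ';'
/ A $    / e $    match '/'
A $      e $      output A → C
C $      e $      output C → e
e $      e $      match 'e'
$        $        accept

The string is accepted.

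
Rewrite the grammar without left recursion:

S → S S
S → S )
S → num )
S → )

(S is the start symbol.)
S is directly left-recursive. The standard transformation for
  A → A α₁ | ... | A α_m | β₁ | ... | β_n
is
  A  → β₁ A' | ... | β_n A'
  A' → α₁ A' | ... | α_m A' | ε

S → num ) becomes S → num ) S'
S → ) becomes S → ) S'
S → S S becomes S' → S S'
S → S ) becomes S' → ) S'
Add S' → ε

Resulting grammar:
S → num ) S'
S → ) S'
S' → S S'
S' → ) S'
S' → ε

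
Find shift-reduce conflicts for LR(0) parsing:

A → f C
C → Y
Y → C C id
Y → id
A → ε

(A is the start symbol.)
Yes — I0: [A → .] vs [A → . f C]; I3: [A → f C .] vs [Y → . id]

Augment with A' → A and build the canonical LR(0) collection (I0 = CLOSURE({[A' → . A]}), then GOTO on every symbol after a dot until no new states appear). It has 8 states:
  I0: { [A → . f C], [A → .], [A' → . A] }  — shift, reduce
  I1: { [A' → A .] }  — accept
  I2: { [A → f . C], [C → . Y], [Y → . C C id], [Y → . id] }  — shift
  I3: { [A → f C .], [C → . Y], [Y → . C C id], [Y → . id], [Y → C . C id] }  — shift, reduce
  I4: { [C → Y .] }  — reduce
  I5: { [Y → id .] }  — reduce
  I6: { [C → . Y], [Y → . C C id], [Y → . id], [Y → C . C id], [Y → C C . id] }  — shift
  I7: { [Y → C C id .], [Y → id .] }  — 2 reduces

I0 contains reduce item [A → .] and shift item [A → . f C] — shift-reduce conflict.
I3 contains reduce item [A → f C .] and shift item [Y → . id] — shift-reduce conflict.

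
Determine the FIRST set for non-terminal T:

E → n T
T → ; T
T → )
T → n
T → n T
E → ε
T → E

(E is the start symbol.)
{ ')', ';', 'n', ε }

To compute FIRST(T), examine every production with T on the left-hand side, reading each right-hand side left to right until a non-nullable symbol is reached.

FIRST sets of the other non-terminals involved (by the same procedure, iterated to a fixed point):
  FIRST(E) = { 'n', ε }

From T → ; T:
  - ';' is a terminal: add ';' and stop
From T → ):
  - ')' is a terminal: add ')' and stop
From T → n:
  - n is a terminal: add 'n' and stop
From T → n T:
  - n is a terminal: add 'n' and stop
From T → E:
  - E is a non-terminal: add FIRST(E) \ {ε} = { 'n' }
    E is nullable and nothing follows, so the whole right-hand side can vanish: ε ∈ FIRST(T)

Collecting: FIRST(T) = { ')', ';', 'n', ε }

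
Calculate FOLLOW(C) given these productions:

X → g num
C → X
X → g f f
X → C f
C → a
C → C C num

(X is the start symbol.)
{ 'a', 'f', 'g', 'num' }

In X → C f: C is followed by f, add FIRST(f) \ {ε} = { 'f' }
In C → C C num: C is followed by C num, add FIRST(C num) \ {ε} = { 'a', 'g' }
In C → C C num: C is followed by num, add FIRST(num) \ {ε} = { 'num' }

Taking the union: FOLLOW(C) = { 'a', 'f', 'g', 'num' }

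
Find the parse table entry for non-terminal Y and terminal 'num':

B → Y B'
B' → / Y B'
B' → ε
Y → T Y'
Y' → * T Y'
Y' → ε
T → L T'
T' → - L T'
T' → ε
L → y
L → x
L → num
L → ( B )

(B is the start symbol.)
Y → T Y'

To find M[Y, 'num'], we find productions for Y where 'num' is in the predict set (PREDICT(N → α) = (FIRST(α) \ {ε}) ∪ (FOLLOW(N) if α ⇒* ε)).

Relevant sets:
  FIRST(T) = { '(', 'num', 'x', 'y' }

Y → T Y': PREDICT = { '(', 'num', 'x', 'y' }
  'num' is in predict set, so this production goes in M[Y, 'num']

M[Y, 'num'] = Y → T Y'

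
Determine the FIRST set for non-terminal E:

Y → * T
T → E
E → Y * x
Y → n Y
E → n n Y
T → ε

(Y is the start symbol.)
To compute FIRST(E), examine every production with E on the left-hand side, reading each right-hand side left to right until a non-nullable symbol is reached.

FIRST sets of the other non-terminals involved (by the same procedure, iterated to a fixed point):
  FIRST(Y) = { '*', 'n' }

From E → Y * x:
  - Y is a non-terminal: add FIRST(Y) \ {ε} = { '*', 'n' }
    Y is not nullable, so stop
From E → n n Y:
  - n is a terminal: add 'n' and stop

Collecting: FIRST(E) = { '*', 'n' }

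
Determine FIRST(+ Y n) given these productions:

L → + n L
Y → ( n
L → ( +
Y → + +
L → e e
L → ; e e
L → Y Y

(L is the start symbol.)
{ '+' }

To compute FIRST(+ Y n), process the symbols left to right:
Symbol + is a terminal. Add '+' and stop.
FIRST(+ Y n) = { '+' }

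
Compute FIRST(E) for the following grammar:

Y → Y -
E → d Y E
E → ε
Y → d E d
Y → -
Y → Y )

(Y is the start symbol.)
To compute FIRST(E), examine every production with E on the left-hand side, reading each right-hand side left to right until a non-nullable symbol is reached.

From E → d Y E:
  - d is a terminal: add 'd' and stop
From E → ε:
  - ε-production, so ε ∈ FIRST(E)

Collecting: FIRST(E) = { 'd', ε }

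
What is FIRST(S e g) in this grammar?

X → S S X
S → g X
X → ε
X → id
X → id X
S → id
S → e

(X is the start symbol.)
{ 'e', 'g', 'id' }

FIRST sets of the non-terminals involved (from the grammar, by fixed-point iteration):
  FIRST(S) = { 'e', 'g', 'id' }

To compute FIRST(S e g), process the symbols left to right:
Symbol S is a non-terminal. Add FIRST(S) \ {ε} = { 'e', 'g', 'id' }
S is not nullable (ε ∉ FIRST(S)), so stop here.
FIRST(S e g) = { 'e', 'g', 'id' }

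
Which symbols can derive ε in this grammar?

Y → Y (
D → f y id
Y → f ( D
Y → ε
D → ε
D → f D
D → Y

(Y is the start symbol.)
{ 'D', 'Y' }

A non-terminal is nullable if it can derive ε (the empty string): either it has an ε-production, or it has a production whose right-hand side consists entirely of nullable non-terminals.

ε-productions: Y → ε, D → ε
So Y, D are immediately nullable.
Every non-terminal is now nullable.
Nullable = { 'D', 'Y' }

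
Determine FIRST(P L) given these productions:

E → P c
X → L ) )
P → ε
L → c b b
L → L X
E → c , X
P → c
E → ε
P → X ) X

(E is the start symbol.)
FIRST sets of the non-terminals involved (from the grammar, by fixed-point iteration):
  FIRST(P) = { 'c', ε }
  FIRST(L) = { 'c' }

To compute FIRST(P L), process the symbols left to right:
Symbol P is a non-terminal. Add FIRST(P) \ {ε} = { 'c' }
P is nullable (ε ∈ FIRST(P)), continue to the next symbol.
Symbol L is a non-terminal. Add FIRST(L) \ {ε} = { 'c' }
L is not nullable (ε ∉ FIRST(L)), so stop here.
FIRST(P L) = { 'c' }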